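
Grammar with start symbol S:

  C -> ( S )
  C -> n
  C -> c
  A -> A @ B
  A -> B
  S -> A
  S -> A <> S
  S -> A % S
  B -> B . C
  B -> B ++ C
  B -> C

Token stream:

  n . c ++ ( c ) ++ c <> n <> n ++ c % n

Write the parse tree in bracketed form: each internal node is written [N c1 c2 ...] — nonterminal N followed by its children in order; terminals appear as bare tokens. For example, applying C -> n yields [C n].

[S [A [B [B [B [B [C n]] . [C c]] ++ [C ( [S [A [B [C c]]]] )]] ++ [C c]]] <> [S [A [B [C n]]] <> [S [A [B [B [C n]] ++ [C c]]] % [S [A [B [C n]]]]]]]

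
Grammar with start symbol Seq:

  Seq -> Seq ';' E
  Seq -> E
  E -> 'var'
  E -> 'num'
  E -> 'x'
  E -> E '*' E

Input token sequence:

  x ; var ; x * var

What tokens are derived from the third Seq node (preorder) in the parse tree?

x

[Seq [Seq [Seq [E x]] ; [E var]] ; [E [E x] * [E var]]]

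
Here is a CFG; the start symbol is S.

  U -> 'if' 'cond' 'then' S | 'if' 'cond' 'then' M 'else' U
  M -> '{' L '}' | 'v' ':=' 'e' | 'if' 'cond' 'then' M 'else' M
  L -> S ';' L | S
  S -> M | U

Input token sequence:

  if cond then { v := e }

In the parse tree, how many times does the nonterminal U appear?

[S [U if cond then [S [M { [L [S [M v := e]]] }]]]]

1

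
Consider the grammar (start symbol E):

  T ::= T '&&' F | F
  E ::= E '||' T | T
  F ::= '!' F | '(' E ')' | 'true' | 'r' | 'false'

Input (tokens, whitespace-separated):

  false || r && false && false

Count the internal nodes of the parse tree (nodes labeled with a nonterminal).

[E [E [T [F false]]] || [T [T [T [F r]] && [F false]] && [F false]]]

10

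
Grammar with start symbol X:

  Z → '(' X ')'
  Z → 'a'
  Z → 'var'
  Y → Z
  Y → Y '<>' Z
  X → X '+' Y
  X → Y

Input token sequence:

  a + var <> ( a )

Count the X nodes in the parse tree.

[X [X [Y [Z a]]] + [Y [Y [Z var]] <> [Z ( [X [Y [Z a]]] )]]]

3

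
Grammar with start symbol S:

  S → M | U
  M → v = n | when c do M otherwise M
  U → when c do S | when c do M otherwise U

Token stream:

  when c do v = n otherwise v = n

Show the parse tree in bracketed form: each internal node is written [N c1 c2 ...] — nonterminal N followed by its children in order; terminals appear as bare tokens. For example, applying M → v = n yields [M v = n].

S
M
when c do M otherwise M
when c do v = n otherwise M
when c do v = n otherwise v = n

[S [M when c do [M v = n] otherwise [M v = n]]]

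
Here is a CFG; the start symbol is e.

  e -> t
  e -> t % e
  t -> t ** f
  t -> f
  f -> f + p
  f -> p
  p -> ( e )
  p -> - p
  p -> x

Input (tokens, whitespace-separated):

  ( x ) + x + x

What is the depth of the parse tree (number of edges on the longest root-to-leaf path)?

[e [t [f [f [f [p ( [e [t [f [p x]]]] )]] + [p x]] + [p x]]]]

10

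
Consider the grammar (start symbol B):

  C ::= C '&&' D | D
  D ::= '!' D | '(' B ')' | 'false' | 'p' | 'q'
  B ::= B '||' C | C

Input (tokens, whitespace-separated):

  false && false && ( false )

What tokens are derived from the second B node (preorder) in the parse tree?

false

[B [C [C [C [D false]] && [D false]] && [D ( [B [C [D false]]] )]]]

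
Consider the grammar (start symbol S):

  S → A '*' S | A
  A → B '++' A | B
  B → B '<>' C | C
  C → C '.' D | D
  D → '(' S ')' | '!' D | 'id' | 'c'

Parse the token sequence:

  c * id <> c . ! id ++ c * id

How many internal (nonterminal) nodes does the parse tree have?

[S [A [B [C [D c]]]] * [S [A [B [B [C [D id]]] <> [C [C [D c]] . [D ! [D id]]]] ++ [A [B [C [D c]]]]] * [S [A [B [C [D id]]]]]]]

25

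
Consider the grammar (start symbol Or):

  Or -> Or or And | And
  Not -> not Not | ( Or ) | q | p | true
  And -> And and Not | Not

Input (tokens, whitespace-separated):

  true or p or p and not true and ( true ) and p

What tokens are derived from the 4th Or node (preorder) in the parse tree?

[Or [Or [Or [And [Not true]]] or [And [Not p]]] or [And [And [And [And [Not p]] and [Not not [Not true]]] and [Not ( [Or [And [Not true]]] )]] and [Not p]]]

true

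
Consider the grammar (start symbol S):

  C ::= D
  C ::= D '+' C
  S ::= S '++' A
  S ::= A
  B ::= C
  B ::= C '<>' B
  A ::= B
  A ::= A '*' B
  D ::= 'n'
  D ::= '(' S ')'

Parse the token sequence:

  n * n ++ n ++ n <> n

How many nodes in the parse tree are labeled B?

5

[S [S [S [A [A [B [C [D n]]]] * [B [C [D n]]]]] ++ [A [B [C [D n]]]]] ++ [A [B [C [D n]] <> [B [C [D n]]]]]]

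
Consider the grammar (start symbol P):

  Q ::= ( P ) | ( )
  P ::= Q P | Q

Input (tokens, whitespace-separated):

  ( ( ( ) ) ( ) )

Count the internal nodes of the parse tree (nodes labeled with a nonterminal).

[P [Q ( [P [Q ( [P [Q ( )]] )] [P [Q ( )]]] )]]

8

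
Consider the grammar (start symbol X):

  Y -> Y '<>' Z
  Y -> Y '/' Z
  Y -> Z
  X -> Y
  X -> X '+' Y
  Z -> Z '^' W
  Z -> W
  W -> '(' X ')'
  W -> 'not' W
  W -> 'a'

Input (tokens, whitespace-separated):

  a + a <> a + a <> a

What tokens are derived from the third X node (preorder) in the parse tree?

a

[X [X [X [Y [Z [W a]]]] + [Y [Y [Z [W a]]] <> [Z [W a]]]] + [Y [Y [Z [W a]]] <> [Z [W a]]]]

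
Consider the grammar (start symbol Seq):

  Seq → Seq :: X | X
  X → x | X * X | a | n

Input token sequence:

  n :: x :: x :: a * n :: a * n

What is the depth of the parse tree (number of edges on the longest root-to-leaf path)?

6

[Seq [Seq [Seq [Seq [Seq [X n]] :: [X x]] :: [X x]] :: [X [X a] * [X n]]] :: [X [X a] * [X n]]]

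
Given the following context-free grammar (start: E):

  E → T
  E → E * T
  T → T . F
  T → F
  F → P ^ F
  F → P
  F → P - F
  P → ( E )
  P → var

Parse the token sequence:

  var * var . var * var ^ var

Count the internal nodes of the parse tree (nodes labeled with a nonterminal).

[E [E [E [T [F [P var]]]] * [T [T [F [P var]]] . [F [P var]]]] * [T [F [P var] ^ [F [P var]]]]]

17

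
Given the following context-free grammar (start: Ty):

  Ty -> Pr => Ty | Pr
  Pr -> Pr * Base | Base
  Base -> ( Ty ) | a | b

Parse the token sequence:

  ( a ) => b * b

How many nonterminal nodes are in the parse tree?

[Ty [Pr [Base ( [Ty [Pr [Base a]]] )]] => [Ty [Pr [Pr [Base b]] * [Base b]]]]

11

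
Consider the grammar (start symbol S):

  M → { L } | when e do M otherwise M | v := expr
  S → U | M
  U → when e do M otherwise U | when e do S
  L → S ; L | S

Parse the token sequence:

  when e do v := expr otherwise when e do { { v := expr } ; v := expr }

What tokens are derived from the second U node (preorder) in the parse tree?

[S [U when e do [M v := expr] otherwise [U when e do [S [M { [L [S [M { [L [S [M v := expr]]] }]] ; [L [S [M v := expr]]]] }]]]]]

when e do { { v := expr } ; v := expr }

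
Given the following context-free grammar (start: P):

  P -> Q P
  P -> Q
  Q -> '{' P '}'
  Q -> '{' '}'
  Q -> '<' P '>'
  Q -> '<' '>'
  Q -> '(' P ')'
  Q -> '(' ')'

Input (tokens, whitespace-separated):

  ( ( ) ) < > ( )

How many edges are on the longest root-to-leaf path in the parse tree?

[P [Q ( [P [Q ( )]] )] [P [Q < >] [P [Q ( )]]]]

4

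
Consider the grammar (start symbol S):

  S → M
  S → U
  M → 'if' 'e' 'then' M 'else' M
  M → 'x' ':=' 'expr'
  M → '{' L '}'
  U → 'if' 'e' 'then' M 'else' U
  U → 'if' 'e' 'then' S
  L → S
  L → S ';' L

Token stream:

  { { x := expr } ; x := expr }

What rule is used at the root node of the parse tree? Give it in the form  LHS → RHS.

[S [M { [L [S [M { [L [S [M x := expr]]] }]] ; [L [S [M x := expr]]]] }]]

S → M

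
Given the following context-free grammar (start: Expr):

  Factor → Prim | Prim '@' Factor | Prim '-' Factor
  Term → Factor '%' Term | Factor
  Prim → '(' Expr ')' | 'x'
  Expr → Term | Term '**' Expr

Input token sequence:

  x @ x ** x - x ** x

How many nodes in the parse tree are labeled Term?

3

[Expr [Term [Factor [Prim x] @ [Factor [Prim x]]]] ** [Expr [Term [Factor [Prim x] - [Factor [Prim x]]]] ** [Expr [Term [Factor [Prim x]]]]]]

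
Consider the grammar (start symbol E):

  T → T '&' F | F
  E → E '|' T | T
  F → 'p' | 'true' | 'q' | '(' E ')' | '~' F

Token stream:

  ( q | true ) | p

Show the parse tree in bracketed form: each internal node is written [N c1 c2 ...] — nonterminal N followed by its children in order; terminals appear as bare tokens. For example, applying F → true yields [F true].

[E [E [T [F ( [E [E [T [F q]]] | [T [F true]]] )]]] | [T [F p]]]

E
E | T
T | T
F | T
( E ) | T
( E | T ) | T
( T | T ) | T
( F | T ) | T
( q | T ) | T
( q | F ) | T
( q | true ) | T
( q | true ) | F
( q | true ) | p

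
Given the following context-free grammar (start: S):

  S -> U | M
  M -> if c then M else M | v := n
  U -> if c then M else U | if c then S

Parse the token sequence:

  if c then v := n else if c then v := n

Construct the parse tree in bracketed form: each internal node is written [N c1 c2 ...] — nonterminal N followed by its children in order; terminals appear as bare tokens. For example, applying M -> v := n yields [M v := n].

[S [U if c then [M v := n] else [U if c then [S [M v := n]]]]]

S
U
if c then M else U
if c then v := n else U
if c then v := n else if c then S
if c then v := n else if c then M
if c then v := n else if c then v := n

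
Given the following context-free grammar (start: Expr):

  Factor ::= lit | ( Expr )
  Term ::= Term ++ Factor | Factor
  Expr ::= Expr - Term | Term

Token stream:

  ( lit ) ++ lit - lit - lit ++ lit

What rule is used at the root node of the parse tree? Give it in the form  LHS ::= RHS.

Expr ::= Expr - Term

[Expr [Expr [Expr [Term [Term [Factor ( [Expr [Term [Factor lit]]] )]] ++ [Factor lit]]] - [Term [Factor lit]]] - [Term [Term [Factor lit]] ++ [Factor lit]]]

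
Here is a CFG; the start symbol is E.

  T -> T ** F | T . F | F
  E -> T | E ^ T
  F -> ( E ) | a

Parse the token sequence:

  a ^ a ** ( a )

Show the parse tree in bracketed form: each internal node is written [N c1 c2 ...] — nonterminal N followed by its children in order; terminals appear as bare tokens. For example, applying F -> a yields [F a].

E
E ^ T
T ^ T
F ^ T
a ^ T
a ^ T ** F
a ^ F ** F
a ^ a ** F
a ^ a ** ( E )
a ^ a ** ( T )
a ^ a ** ( F )
a ^ a ** ( a )

[E [E [T [F a]]] ^ [T [T [F a]] ** [F ( [E [T [F a]]] )]]]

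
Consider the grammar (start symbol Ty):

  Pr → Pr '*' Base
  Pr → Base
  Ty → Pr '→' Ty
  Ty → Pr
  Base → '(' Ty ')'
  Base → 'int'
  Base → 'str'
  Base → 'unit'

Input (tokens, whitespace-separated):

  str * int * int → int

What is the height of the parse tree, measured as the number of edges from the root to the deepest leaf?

[Ty [Pr [Pr [Pr [Base str]] * [Base int]] * [Base int]] → [Ty [Pr [Base int]]]]

5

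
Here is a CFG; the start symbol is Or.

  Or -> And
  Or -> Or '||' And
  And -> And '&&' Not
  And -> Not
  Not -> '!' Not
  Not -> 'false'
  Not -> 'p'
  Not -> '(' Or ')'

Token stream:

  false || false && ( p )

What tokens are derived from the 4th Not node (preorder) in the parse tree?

[Or [Or [And [Not false]]] || [And [And [Not false]] && [Not ( [Or [And [Not p]]] )]]]

p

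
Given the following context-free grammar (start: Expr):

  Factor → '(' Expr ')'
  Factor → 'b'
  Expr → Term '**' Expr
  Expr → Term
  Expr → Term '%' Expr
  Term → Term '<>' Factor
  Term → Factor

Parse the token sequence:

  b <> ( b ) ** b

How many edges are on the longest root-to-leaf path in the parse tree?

[Expr [Term [Term [Factor b]] <> [Factor ( [Expr [Term [Factor b]]] )]] ** [Expr [Term [Factor b]]]]

6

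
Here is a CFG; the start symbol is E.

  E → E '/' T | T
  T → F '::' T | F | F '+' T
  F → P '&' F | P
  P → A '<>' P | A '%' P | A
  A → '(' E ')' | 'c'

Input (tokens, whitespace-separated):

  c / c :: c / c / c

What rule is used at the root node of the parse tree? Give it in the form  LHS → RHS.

[E [E [E [E [T [F [P [A c]]]]] / [T [F [P [A c]]] :: [T [F [P [A c]]]]]] / [T [F [P [A c]]]]] / [T [F [P [A c]]]]]

E → E '/' T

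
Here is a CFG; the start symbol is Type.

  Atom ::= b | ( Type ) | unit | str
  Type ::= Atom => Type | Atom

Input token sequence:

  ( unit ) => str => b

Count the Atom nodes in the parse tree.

4

[Type [Atom ( [Type [Atom unit]] )] => [Type [Atom str] => [Type [Atom b]]]]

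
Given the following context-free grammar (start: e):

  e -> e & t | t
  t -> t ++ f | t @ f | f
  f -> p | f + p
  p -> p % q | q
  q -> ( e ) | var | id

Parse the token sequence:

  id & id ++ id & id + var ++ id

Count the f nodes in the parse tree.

6

[e [e [e [t [f [p [q id]]]]] & [t [t [f [p [q id]]]] ++ [f [p [q id]]]]] & [t [t [f [f [p [q id]]] + [p [q var]]]] ++ [f [p [q id]]]]]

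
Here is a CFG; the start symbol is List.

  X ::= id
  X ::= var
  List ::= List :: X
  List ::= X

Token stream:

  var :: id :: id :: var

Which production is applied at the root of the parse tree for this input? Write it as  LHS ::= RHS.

List ::= List :: X

[List [List [List [List [X var]] :: [X id]] :: [X id]] :: [X var]]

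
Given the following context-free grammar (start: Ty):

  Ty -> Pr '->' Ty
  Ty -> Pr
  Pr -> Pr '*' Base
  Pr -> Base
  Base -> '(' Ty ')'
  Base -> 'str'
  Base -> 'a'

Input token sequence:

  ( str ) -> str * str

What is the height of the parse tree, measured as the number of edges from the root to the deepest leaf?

6

[Ty [Pr [Base ( [Ty [Pr [Base str]]] )]] -> [Ty [Pr [Pr [Base str]] * [Base str]]]]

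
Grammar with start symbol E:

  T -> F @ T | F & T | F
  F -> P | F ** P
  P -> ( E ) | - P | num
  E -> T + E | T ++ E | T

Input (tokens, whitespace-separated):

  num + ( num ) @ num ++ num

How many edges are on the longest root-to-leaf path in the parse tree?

9

[E [T [F [P num]]] + [E [T [F [P ( [E [T [F [P num]]]] )]] @ [T [F [P num]]]] ++ [E [T [F [P num]]]]]]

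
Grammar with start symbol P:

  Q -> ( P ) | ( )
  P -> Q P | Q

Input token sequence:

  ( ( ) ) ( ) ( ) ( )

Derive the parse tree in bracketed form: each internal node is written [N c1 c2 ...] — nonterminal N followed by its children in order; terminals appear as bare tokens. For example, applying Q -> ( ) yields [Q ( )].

P
Q P
( P ) P
( Q ) P
( ( ) ) P
( ( ) ) Q P
( ( ) ) ( ) P
( ( ) ) ( ) Q P
( ( ) ) ( ) ( ) P
( ( ) ) ( ) ( ) Q
( ( ) ) ( ) ( ) ( )

[P [Q ( [P [Q ( )]] )] [P [Q ( )] [P [Q ( )] [P [Q ( )]]]]]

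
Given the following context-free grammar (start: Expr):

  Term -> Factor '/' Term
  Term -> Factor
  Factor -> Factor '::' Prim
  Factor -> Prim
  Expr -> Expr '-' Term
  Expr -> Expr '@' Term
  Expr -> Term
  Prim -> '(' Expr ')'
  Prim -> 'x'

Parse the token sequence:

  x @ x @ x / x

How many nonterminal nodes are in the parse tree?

[Expr [Expr [Expr [Term [Factor [Prim x]]]] @ [Term [Factor [Prim x]]]] @ [Term [Factor [Prim x]] / [Term [Factor [Prim x]]]]]

15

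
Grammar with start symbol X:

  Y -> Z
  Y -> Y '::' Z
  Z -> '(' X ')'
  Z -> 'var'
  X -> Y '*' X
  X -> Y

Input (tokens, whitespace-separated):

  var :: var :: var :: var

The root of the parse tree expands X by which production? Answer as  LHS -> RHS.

[X [Y [Y [Y [Y [Z var]] :: [Z var]] :: [Z var]] :: [Z var]]]

X -> Y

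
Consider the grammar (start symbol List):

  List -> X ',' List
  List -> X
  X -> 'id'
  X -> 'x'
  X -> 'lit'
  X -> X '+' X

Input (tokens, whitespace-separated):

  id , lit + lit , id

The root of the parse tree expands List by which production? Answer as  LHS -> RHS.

List -> X ',' List

[List [X id] , [List [X [X lit] + [X lit]] , [List [X id]]]]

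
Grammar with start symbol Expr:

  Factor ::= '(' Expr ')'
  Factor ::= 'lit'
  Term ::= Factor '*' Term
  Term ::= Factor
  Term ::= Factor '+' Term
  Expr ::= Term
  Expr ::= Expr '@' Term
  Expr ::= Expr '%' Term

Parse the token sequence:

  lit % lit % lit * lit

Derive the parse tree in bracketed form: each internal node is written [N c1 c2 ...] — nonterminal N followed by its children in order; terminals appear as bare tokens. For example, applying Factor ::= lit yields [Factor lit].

Expr
Expr % Term
Expr % Term % Term
Term % Term % Term
Factor % Term % Term
lit % Term % Term
lit % Factor % Term
lit % lit % Term
lit % lit % Factor * Term
lit % lit % lit * Term
lit % lit % lit * Factor
lit % lit % lit * lit

[Expr [Expr [Expr [Term [Factor lit]]] % [Term [Factor lit]]] % [Term [Factor lit] * [Term [Factor lit]]]]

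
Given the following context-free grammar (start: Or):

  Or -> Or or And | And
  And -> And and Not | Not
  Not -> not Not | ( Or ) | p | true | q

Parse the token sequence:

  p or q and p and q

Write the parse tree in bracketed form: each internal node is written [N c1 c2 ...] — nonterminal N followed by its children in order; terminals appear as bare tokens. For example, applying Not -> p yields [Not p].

[Or [Or [And [Not p]]] or [And [And [And [Not q]] and [Not p]] and [Not q]]]

Or
Or or And
And or And
Not or And
p or And
p or And and Not
p or And and Not and Not
p or Not and Not and Not
p or q and Not and Not
p or q and p and Not
p or q and p and q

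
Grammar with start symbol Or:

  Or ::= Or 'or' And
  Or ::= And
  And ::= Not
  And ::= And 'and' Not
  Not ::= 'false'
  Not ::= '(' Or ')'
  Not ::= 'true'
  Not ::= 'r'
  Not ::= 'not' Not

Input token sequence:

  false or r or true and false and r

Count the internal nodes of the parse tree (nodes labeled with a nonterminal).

13

[Or [Or [Or [And [Not false]]] or [And [Not r]]] or [And [And [And [Not true]] and [Not false]] and [Not r]]]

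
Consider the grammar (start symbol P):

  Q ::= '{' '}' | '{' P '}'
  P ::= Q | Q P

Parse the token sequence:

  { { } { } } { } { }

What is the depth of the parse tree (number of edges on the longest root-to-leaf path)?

[P [Q { [P [Q { }] [P [Q { }]]] }] [P [Q { }] [P [Q { }]]]]

5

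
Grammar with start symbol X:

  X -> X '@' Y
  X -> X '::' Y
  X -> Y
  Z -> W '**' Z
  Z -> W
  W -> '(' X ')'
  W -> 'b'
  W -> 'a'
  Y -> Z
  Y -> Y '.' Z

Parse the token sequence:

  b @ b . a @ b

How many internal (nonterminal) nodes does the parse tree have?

[X [X [X [Y [Z [W b]]]] @ [Y [Y [Z [W b]]] . [Z [W a]]]] @ [Y [Z [W b]]]]

15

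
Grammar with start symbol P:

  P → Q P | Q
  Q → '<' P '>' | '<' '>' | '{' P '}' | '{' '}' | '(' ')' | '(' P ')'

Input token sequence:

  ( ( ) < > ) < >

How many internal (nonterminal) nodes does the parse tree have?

[P [Q ( [P [Q ( )] [P [Q < >]]] )] [P [Q < >]]]

8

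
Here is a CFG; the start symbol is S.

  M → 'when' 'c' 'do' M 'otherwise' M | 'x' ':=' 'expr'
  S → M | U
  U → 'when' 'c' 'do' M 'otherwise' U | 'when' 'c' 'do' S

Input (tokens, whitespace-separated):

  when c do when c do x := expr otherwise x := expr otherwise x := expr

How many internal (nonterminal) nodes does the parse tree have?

6

[S [M when c do [M when c do [M x := expr] otherwise [M x := expr]] otherwise [M x := expr]]]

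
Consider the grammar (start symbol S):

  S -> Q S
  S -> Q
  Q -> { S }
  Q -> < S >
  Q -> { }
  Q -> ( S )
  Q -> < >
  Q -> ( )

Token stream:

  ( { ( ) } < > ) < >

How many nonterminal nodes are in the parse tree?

[S [Q ( [S [Q { [S [Q ( )]] }] [S [Q < >]]] )] [S [Q < >]]]

10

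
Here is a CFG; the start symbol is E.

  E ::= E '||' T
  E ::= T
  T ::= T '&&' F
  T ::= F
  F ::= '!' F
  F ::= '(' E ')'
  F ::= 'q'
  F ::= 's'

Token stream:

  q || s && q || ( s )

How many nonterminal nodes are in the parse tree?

[E [E [E [T [F q]]] || [T [T [F s]] && [F q]]] || [T [F ( [E [T [F s]]] )]]]

14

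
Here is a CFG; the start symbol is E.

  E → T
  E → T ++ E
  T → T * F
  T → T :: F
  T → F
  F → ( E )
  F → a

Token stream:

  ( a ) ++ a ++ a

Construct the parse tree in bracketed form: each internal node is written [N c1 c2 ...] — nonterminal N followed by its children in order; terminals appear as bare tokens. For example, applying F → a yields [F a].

E
T ++ E
F ++ E
( E ) ++ E
( T ) ++ E
( F ) ++ E
( a ) ++ E
( a ) ++ T ++ E
( a ) ++ F ++ E
( a ) ++ a ++ E
( a ) ++ a ++ T
( a ) ++ a ++ F
( a ) ++ a ++ a

[E [T [F ( [E [T [F a]]] )]] ++ [E [T [F a]] ++ [E [T [F a]]]]]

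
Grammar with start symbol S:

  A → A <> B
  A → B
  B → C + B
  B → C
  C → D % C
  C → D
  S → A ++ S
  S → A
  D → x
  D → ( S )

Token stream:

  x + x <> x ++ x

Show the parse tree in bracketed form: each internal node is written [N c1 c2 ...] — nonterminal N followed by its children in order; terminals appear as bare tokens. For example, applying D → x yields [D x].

[S [A [A [B [C [D x]] + [B [C [D x]]]]] <> [B [C [D x]]]] ++ [S [A [B [C [D x]]]]]]

S
A ++ S
A <> B ++ S
B <> B ++ S
C + B <> B ++ S
D + B <> B ++ S
x + B <> B ++ S
x + C <> B ++ S
x + D <> B ++ S
x + x <> B ++ S
x + x <> C ++ S
x + x <> D ++ S
x + x <> x ++ S
x + x <> x ++ A
x + x <> x ++ B
x + x <> x ++ C
x + x <> x ++ D
x + x <> x ++ x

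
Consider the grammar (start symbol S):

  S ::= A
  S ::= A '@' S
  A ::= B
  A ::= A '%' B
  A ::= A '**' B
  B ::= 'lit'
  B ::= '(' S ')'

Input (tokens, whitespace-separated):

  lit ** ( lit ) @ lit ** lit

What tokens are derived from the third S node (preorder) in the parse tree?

[S [A [A [B lit]] ** [B ( [S [A [B lit]]] )]] @ [S [A [A [B lit]] ** [B lit]]]]

lit ** lit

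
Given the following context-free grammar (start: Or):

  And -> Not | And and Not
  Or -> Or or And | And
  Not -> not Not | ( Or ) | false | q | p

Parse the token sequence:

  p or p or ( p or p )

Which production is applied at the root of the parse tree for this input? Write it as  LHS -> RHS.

Or -> Or or And

[Or [Or [Or [And [Not p]]] or [And [Not p]]] or [And [Not ( [Or [Or [And [Not p]]] or [And [Not p]]] )]]]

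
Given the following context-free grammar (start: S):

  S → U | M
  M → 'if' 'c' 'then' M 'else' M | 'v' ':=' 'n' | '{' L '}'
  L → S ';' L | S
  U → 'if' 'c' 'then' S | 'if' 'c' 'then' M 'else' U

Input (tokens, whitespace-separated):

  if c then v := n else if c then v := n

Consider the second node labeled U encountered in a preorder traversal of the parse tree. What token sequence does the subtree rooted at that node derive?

if c then v := n

[S [U if c then [M v := n] else [U if c then [S [M v := n]]]]]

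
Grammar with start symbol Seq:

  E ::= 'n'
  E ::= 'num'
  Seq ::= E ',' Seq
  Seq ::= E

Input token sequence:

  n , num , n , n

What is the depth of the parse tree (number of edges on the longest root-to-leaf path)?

5

[Seq [E n] , [Seq [E num] , [Seq [E n] , [Seq [E n]]]]]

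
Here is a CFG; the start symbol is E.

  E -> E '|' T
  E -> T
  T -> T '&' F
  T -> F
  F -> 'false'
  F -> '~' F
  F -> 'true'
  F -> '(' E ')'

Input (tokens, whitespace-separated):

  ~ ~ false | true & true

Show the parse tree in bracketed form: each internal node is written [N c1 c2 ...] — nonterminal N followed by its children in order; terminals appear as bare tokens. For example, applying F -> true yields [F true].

E
E | T
T | T
F | T
~ F | T
~ ~ F | T
~ ~ false | T
~ ~ false | T & F
~ ~ false | F & F
~ ~ false | true & F
~ ~ false | true & true

[E [E [T [F ~ [F ~ [F false]]]]] | [T [T [F true]] & [F true]]]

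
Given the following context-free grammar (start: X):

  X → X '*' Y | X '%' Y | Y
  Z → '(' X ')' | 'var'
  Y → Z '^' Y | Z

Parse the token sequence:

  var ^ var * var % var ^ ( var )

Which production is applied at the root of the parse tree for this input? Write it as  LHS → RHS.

X → X '%' Y

[X [X [X [Y [Z var] ^ [Y [Z var]]]] * [Y [Z var]]] % [Y [Z var] ^ [Y [Z ( [X [Y [Z var]]] )]]]]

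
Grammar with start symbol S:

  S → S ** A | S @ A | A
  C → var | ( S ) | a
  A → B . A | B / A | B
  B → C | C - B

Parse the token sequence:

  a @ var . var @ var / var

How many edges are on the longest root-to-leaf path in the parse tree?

[S [S [S [A [B [C a]]]] @ [A [B [C var]] . [A [B [C var]]]]] @ [A [B [C var]] / [A [B [C var]]]]]

6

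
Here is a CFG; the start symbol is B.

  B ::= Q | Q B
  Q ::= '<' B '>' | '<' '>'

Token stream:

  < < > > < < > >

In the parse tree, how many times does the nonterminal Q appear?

4

[B [Q < [B [Q < >]] >] [B [Q < [B [Q < >]] >]]]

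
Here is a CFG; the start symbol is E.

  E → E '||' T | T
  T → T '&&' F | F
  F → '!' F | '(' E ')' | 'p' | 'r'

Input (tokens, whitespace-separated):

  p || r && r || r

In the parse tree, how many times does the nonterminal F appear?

4

[E [E [E [T [F p]]] || [T [T [F r]] && [F r]]] || [T [F r]]]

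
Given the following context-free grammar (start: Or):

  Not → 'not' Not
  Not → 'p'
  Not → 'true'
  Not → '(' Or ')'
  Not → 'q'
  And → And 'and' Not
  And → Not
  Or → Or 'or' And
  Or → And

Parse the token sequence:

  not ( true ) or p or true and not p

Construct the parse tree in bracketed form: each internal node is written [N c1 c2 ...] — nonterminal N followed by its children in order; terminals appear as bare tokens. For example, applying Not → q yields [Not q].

[Or [Or [Or [And [Not not [Not ( [Or [And [Not true]]] )]]]] or [And [Not p]]] or [And [And [Not true]] and [Not not [Not p]]]]

Or
Or or And
Or or And or And
And or And or And
Not or And or And
not Not or And or And
not ( Or ) or And or And
not ( And ) or And or And
not ( Not ) or And or And
not ( true ) or And or And
not ( true ) or Not or And
not ( true ) or p or And
not ( true ) or p or And and Not
not ( true ) or p or Not and Not
not ( true ) or p or true and Not
not ( true ) or p or true and not Not
not ( true ) or p or true and not p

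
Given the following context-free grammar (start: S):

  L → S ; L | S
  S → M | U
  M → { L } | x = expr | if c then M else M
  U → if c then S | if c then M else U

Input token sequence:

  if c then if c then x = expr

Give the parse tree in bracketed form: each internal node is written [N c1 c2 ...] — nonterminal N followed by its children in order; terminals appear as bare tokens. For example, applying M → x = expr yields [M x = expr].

[S [U if c then [S [U if c then [S [M x = expr]]]]]]

S
U
if c then S
if c then U
if c then if c then S
if c then if c then M
if c then if c then x = expr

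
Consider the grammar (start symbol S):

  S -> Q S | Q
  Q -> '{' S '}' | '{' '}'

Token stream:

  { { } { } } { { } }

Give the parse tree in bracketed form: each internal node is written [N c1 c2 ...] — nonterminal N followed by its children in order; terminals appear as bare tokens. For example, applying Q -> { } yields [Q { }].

S
Q S
{ S } S
{ Q S } S
{ { } S } S
{ { } Q } S
{ { } { } } S
{ { } { } } Q
{ { } { } } { S }
{ { } { } } { Q }
{ { } { } } { { } }

[S [Q { [S [Q { }] [S [Q { }]]] }] [S [Q { [S [Q { }]] }]]]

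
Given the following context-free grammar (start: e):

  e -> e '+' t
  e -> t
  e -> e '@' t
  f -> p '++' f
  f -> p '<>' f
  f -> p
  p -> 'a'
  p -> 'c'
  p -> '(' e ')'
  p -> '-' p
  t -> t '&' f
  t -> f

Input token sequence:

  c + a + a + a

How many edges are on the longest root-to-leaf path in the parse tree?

[e [e [e [e [t [f [p c]]]] + [t [f [p a]]]] + [t [f [p a]]]] + [t [f [p a]]]]

7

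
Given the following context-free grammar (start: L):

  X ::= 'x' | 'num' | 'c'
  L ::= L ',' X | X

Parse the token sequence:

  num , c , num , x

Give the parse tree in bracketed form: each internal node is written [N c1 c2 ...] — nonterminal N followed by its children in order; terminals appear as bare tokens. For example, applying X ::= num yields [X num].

[L [L [L [L [X num]] , [X c]] , [X num]] , [X x]]

L
L , X
L , X , X
L , X , X , X
X , X , X , X
num , X , X , X
num , c , X , X
num , c , num , X
num , c , num , x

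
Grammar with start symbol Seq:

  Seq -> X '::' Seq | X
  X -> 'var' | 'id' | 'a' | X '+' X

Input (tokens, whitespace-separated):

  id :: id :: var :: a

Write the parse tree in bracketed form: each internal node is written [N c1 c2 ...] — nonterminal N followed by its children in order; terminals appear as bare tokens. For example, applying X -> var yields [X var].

[Seq [X id] :: [Seq [X id] :: [Seq [X var] :: [Seq [X a]]]]]

Seq
X :: Seq
id :: Seq
id :: X :: Seq
id :: id :: Seq
id :: id :: X :: Seq
id :: id :: var :: Seq
id :: id :: var :: X
id :: id :: var :: a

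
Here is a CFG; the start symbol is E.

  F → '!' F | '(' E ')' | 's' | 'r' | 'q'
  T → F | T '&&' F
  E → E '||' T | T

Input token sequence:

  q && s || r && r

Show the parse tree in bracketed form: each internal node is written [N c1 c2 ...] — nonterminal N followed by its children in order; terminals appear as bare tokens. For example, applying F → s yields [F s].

[E [E [T [T [F q]] && [F s]]] || [T [T [F r]] && [F r]]]

E
E || T
T || T
T && F || T
F && F || T
q && F || T
q && s || T
q && s || T && F
q && s || F && F
q && s || r && F
q && s || r && r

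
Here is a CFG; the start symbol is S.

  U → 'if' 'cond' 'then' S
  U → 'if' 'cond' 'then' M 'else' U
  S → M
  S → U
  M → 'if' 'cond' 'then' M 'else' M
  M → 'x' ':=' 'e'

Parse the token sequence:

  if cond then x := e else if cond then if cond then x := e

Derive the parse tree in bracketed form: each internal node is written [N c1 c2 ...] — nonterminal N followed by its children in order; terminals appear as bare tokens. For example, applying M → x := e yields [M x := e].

S
U
if cond then M else U
if cond then x := e else U
if cond then x := e else if cond then S
if cond then x := e else if cond then U
if cond then x := e else if cond then if cond then S
if cond then x := e else if cond then if cond then M
if cond then x := e else if cond then if cond then x := e

[S [U if cond then [M x := e] else [U if cond then [S [U if cond then [S [M x := e]]]]]]]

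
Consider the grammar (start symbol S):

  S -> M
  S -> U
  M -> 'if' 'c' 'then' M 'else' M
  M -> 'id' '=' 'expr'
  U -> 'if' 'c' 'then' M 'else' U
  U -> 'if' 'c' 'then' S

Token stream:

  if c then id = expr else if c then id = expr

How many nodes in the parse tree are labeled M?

2

[S [U if c then [M id = expr] else [U if c then [S [M id = expr]]]]]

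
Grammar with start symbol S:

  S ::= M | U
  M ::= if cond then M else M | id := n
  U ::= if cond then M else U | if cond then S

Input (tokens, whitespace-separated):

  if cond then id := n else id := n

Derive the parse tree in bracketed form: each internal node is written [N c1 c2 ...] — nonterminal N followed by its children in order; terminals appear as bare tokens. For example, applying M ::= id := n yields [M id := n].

S
M
if cond then M else M
if cond then id := n else M
if cond then id := n else id := n

[S [M if cond then [M id := n] else [M id := n]]]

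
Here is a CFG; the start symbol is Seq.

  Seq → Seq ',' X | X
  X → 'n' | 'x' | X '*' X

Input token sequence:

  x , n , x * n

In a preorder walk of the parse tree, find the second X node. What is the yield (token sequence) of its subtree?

[Seq [Seq [Seq [X x]] , [X n]] , [X [X x] * [X n]]]

n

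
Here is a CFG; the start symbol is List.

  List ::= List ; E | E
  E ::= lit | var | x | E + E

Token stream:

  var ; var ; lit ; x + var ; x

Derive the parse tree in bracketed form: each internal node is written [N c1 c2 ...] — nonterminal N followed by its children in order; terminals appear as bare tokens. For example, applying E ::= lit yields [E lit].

[List [List [List [List [List [E var]] ; [E var]] ; [E lit]] ; [E [E x] + [E var]]] ; [E x]]

List
List ; E
List ; E ; E
List ; E ; E ; E
List ; E ; E ; E ; E
E ; E ; E ; E ; E
var ; E ; E ; E ; E
var ; var ; E ; E ; E
var ; var ; lit ; E ; E
var ; var ; lit ; E + E ; E
var ; var ; lit ; x + E ; E
var ; var ; lit ; x + var ; E
var ; var ; lit ; x + var ; x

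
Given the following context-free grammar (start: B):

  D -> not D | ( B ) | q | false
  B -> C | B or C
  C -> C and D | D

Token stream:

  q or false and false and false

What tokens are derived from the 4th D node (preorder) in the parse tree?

[B [B [C [D q]]] or [C [C [C [D false]] and [D false]] and [D false]]]

false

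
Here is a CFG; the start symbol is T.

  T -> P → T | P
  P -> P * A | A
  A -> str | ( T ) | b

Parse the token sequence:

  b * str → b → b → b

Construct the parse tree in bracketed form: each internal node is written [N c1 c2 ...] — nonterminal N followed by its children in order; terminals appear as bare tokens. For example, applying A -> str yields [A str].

[T [P [P [A b]] * [A str]] → [T [P [A b]] → [T [P [A b]] → [T [P [A b]]]]]]

T
P → T
P * A → T
A * A → T
b * A → T
b * str → T
b * str → P → T
b * str → A → T
b * str → b → T
b * str → b → P → T
b * str → b → A → T
b * str → b → b → T
b * str → b → b → P
b * str → b → b → A
b * str → b → b → b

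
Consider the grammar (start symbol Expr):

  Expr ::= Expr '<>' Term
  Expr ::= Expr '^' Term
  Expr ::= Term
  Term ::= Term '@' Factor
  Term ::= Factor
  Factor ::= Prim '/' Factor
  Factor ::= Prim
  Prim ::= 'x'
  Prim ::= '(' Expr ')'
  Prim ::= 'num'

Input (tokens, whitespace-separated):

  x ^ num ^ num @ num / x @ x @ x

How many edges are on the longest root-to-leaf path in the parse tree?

7

[Expr [Expr [Expr [Term [Factor [Prim x]]]] ^ [Term [Factor [Prim num]]]] ^ [Term [Term [Term [Term [Factor [Prim num]]] @ [Factor [Prim num] / [Factor [Prim x]]]] @ [Factor [Prim x]]] @ [Factor [Prim x]]]]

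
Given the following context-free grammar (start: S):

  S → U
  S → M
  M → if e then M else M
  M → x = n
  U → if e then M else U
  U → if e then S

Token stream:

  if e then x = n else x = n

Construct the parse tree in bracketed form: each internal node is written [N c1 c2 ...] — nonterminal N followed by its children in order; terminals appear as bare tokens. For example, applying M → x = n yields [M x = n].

[S [M if e then [M x = n] else [M x = n]]]

S
M
if e then M else M
if e then x = n else M
if e then x = n else x = n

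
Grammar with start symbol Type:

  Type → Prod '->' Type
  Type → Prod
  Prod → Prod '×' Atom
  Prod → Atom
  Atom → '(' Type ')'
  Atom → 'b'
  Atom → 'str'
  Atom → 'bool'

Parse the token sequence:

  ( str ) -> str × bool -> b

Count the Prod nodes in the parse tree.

[Type [Prod [Atom ( [Type [Prod [Atom str]]] )]] -> [Type [Prod [Prod [Atom str]] × [Atom bool]] -> [Type [Prod [Atom b]]]]]

5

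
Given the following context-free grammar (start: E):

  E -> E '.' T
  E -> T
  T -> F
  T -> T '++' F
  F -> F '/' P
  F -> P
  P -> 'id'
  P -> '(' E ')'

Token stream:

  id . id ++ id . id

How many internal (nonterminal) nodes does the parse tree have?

15

[E [E [E [T [F [P id]]]] . [T [T [F [P id]]] ++ [F [P id]]]] . [T [F [P id]]]]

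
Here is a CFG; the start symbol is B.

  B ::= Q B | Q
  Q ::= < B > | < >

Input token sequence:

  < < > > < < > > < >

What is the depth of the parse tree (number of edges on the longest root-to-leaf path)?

[B [Q < [B [Q < >]] >] [B [Q < [B [Q < >]] >] [B [Q < >]]]]

5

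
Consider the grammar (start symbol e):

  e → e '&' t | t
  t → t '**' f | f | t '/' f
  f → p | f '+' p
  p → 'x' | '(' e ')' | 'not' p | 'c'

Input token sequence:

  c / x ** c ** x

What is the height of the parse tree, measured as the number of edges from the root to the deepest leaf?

[e [t [t [t [t [f [p c]]] / [f [p x]]] ** [f [p c]]] ** [f [p x]]]]

7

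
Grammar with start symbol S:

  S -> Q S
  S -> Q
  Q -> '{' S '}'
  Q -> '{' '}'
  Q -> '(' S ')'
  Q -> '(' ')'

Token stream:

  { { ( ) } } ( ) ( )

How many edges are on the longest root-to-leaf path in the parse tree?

[S [Q { [S [Q { [S [Q ( )]] }]] }] [S [Q ( )] [S [Q ( )]]]]

6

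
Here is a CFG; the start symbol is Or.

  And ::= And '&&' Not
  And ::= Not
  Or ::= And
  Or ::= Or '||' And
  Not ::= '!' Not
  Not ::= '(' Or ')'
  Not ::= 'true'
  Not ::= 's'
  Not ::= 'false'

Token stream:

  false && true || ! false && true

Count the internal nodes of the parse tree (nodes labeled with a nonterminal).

11

[Or [Or [And [And [Not false]] && [Not true]]] || [And [And [Not ! [Not false]]] && [Not true]]]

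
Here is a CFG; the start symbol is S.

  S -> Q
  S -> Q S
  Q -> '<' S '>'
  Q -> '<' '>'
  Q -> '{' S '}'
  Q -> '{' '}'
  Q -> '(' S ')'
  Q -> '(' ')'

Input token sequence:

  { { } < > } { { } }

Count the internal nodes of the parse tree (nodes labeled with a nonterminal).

10

[S [Q { [S [Q { }] [S [Q < >]]] }] [S [Q { [S [Q { }]] }]]]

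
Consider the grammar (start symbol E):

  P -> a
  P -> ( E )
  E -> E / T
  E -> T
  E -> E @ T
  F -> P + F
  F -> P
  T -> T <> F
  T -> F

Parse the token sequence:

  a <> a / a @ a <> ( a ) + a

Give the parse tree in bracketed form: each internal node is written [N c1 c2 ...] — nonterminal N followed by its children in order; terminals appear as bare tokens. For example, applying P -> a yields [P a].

[E [E [E [T [T [F [P a]]] <> [F [P a]]]] / [T [F [P a]]]] @ [T [T [F [P a]]] <> [F [P ( [E [T [F [P a]]]] )] + [F [P a]]]]]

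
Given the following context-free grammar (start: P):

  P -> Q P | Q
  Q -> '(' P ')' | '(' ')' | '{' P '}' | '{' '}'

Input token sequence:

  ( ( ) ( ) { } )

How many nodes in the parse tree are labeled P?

4

[P [Q ( [P [Q ( )] [P [Q ( )] [P [Q { }]]]] )]]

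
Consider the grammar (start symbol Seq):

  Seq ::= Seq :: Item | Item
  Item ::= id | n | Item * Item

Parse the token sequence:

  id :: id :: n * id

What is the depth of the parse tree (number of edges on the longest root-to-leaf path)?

[Seq [Seq [Seq [Item id]] :: [Item id]] :: [Item [Item n] * [Item id]]]

4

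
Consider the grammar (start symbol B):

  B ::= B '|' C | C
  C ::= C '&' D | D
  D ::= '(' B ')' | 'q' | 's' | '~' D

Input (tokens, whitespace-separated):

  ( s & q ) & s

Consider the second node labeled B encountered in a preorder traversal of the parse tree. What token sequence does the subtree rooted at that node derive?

s & q

[B [C [C [D ( [B [C [C [D s]] & [D q]]] )]] & [D s]]]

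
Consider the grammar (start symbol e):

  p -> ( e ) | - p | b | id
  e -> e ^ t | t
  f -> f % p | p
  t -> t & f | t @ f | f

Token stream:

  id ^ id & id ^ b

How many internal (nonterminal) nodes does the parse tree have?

15

[e [e [e [t [f [p id]]]] ^ [t [t [f [p id]]] & [f [p id]]]] ^ [t [f [p b]]]]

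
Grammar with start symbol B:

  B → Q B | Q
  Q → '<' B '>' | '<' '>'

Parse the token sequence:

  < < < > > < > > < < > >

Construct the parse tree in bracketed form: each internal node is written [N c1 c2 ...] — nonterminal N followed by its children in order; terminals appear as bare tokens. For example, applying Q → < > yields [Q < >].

[B [Q < [B [Q < [B [Q < >]] >] [B [Q < >]]] >] [B [Q < [B [Q < >]] >]]]

B
Q B
< B > B
< Q B > B
< < B > B > B
< < Q > B > B
< < < > > B > B
< < < > > Q > B
< < < > > < > > B
< < < > > < > > Q
< < < > > < > > < B >
< < < > > < > > < Q >
< < < > > < > > < < > >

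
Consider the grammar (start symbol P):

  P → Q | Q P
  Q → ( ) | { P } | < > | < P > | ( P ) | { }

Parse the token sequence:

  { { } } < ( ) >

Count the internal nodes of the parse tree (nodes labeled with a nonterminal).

8

[P [Q { [P [Q { }]] }] [P [Q < [P [Q ( )]] >]]]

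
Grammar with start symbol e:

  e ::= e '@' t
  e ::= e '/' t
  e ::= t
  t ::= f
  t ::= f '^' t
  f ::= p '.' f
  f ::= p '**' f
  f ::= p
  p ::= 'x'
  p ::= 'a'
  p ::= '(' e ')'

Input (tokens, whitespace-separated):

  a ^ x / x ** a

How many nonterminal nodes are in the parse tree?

13

[e [e [t [f [p a]] ^ [t [f [p x]]]]] / [t [f [p x] ** [f [p a]]]]]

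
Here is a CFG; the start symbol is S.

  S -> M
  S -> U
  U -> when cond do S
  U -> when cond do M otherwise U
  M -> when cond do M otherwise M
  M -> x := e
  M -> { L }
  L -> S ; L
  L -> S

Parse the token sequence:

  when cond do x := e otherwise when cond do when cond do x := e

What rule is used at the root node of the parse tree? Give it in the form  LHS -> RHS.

[S [U when cond do [M x := e] otherwise [U when cond do [S [U when cond do [S [M x := e]]]]]]]

S -> U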